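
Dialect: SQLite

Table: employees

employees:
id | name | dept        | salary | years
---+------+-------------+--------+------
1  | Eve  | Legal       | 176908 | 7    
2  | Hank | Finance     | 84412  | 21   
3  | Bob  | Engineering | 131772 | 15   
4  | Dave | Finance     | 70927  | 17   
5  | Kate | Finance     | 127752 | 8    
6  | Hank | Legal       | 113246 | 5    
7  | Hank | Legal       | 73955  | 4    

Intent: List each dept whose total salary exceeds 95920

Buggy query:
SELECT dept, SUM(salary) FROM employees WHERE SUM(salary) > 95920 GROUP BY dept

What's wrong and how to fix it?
Bug: WHERE runs before GROUP BY, so aggregates aren't available there

Fix: Use HAVING (which filters groups after aggregation) instead of WHERE

Corrected query:
SELECT dept, SUM(salary) FROM employees GROUP BY dept HAVING SUM(salary) > 95920

Result:
dept        | SUM(salary)
------------+------------
Engineering | 131772     
Finance     | 283091     
Legal       | 364109     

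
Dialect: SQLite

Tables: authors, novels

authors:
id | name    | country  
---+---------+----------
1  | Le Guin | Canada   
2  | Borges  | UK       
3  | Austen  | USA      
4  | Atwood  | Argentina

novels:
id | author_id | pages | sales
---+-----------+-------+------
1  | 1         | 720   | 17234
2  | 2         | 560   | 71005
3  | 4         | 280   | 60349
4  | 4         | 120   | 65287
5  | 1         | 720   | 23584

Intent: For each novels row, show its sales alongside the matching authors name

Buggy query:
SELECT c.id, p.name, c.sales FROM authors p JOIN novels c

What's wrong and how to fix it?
Bug: Missing join condition: each novels row is matched to all authors rows instead of just its own

Fix: Specify the join condition linking the foreign key to the parent id

Corrected query:
SELECT c.id, p.name, c.sales FROM authors p JOIN novels c ON c.author_id = p.id

Result:
id | name    | sales
---+---------+------
1  | Le Guin | 17234
2  | Borges  | 71005
3  | Atwood  | 60349
4  | Atwood  | 65287
5  | Le Guin | 23584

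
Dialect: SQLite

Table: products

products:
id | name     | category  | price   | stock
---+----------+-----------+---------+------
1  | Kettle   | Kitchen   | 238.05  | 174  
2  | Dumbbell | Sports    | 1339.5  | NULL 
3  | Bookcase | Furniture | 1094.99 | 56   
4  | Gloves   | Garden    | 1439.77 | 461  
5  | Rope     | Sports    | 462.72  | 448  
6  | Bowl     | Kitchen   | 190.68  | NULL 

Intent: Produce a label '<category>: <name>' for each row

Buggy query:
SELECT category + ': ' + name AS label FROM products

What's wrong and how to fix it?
Bug: '+' is numeric addition; on text columns SQLite converts them to 0 instead of concatenating

Fix: Use the || operator for string concatenation

Corrected query:
SELECT category || ': ' || name AS label FROM products

Result:
label              
-------------------
Kitchen: Kettle    
Sports: Dumbbell   
Furniture: Bookcase
Garden: Gloves     
Sports: Rope       
Kitchen: Bowl      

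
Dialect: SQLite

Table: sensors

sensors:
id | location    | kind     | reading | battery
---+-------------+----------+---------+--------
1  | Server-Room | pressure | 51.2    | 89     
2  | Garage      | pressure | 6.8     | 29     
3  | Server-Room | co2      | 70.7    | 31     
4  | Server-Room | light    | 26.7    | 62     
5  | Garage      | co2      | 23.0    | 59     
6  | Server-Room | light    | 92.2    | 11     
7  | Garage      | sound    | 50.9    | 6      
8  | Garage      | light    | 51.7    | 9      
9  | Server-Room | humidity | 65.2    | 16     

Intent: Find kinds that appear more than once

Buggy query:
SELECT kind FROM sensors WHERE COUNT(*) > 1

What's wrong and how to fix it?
Bug: WHERE can't reference COUNT(*); aggregates are computed after WHERE

Fix: GROUP BY kind, then filter groups with HAVING COUNT(*) > 1

Corrected query:
SELECT kind FROM sensors GROUP BY kind HAVING COUNT(*) > 1

Result:
kind    
--------
co2     
light   
pressure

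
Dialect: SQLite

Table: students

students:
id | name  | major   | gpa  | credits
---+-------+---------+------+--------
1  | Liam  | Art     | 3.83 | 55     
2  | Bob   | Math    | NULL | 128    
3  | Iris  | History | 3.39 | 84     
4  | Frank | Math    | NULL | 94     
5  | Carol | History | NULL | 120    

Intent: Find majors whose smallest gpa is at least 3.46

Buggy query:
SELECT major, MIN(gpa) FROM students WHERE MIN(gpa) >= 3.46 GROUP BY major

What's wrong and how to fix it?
Bug: MIN() in WHERE is a misuse of aggregate

Fix: Replace WHERE with HAVING after the GROUP BY

Corrected query:
SELECT major, MIN(gpa) FROM students GROUP BY major HAVING MIN(gpa) >= 3.46

Result:
major | MIN(gpa)
------+---------
Art   | 3.83    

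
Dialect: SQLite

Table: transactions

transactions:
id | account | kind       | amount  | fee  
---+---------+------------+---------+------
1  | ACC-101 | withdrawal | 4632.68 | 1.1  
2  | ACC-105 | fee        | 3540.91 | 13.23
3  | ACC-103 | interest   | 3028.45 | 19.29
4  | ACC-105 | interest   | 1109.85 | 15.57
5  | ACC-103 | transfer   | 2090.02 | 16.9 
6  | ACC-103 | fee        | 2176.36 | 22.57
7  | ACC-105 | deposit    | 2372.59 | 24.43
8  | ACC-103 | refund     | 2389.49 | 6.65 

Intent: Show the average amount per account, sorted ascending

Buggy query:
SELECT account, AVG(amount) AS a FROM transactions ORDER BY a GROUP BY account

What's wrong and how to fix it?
Bug: GROUP BY must precede ORDER BY

Fix: Reorder: SELECT … FROM … GROUP BY … ORDER BY …

Corrected query:
SELECT account, AVG(amount) AS a FROM transactions GROUP BY account ORDER BY a

Result:
account | a          
--------+------------
ACC-105 | 2341.116667
ACC-103 | 2421.08    
ACC-101 | 4632.68    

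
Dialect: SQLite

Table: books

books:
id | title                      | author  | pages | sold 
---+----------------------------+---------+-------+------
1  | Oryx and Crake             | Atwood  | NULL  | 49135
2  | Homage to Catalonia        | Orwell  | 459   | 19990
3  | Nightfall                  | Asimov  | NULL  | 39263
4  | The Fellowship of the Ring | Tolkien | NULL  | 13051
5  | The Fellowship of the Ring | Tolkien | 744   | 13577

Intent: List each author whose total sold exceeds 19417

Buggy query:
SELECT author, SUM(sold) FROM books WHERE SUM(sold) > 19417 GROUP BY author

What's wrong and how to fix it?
Bug: SUM(sold) is an aggregate, but WHERE filters rows before aggregation

Fix: Move the aggregate condition to a HAVING clause

Corrected query:
SELECT author, SUM(sold) FROM books GROUP BY author HAVING SUM(sold) > 19417

Result:
author  | SUM(sold)
--------+----------
Asimov  | 39263    
Atwood  | 49135    
Orwell  | 19990    
Tolkien | 26628    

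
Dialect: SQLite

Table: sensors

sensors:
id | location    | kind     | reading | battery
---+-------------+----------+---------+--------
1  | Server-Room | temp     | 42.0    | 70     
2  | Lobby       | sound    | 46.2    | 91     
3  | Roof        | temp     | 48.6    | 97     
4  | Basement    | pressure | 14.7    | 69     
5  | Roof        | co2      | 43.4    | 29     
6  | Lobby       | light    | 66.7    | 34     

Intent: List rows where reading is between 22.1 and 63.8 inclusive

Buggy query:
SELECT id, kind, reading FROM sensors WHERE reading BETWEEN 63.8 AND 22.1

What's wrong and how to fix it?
Bug: BETWEEN expects the lower bound first; with 63.8 AND 22.1 the range is empty

Fix: Swap the bounds so the smaller value comes first

Corrected query:
SELECT id, kind, reading FROM sensors WHERE reading BETWEEN 22.1 AND 63.8

Result:
id | kind  | reading
---+-------+--------
1  | temp  | 42     
2  | sound | 46.2   
3  | temp  | 48.6   
5  | co2   | 43.4   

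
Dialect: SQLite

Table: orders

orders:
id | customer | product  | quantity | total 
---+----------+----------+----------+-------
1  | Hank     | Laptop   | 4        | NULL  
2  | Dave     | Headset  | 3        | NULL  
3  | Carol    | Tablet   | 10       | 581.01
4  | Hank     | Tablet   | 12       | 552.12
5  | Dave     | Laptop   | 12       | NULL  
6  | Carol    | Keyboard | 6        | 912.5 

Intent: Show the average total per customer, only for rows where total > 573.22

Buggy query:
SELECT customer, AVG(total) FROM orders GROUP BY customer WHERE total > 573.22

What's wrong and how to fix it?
Bug: WHERE cannot follow GROUP BY

Fix: Move the WHERE clause before GROUP BY

Corrected query:
SELECT customer, AVG(total) FROM orders WHERE total > 573.22 GROUP BY customer

Result:
customer | AVG(total)
---------+-----------
Carol    | 746.755   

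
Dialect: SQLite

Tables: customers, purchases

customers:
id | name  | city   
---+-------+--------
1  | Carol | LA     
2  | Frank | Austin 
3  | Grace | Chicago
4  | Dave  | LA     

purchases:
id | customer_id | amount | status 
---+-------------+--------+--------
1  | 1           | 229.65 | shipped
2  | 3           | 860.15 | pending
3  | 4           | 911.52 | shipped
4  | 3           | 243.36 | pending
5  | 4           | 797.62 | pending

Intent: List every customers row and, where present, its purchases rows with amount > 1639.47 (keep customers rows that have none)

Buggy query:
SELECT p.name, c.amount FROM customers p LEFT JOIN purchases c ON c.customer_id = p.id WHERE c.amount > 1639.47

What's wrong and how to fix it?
Bug: Filtering c.amount in WHERE discards the NULL rows produced by LEFT JOIN, turning it into an inner join

Fix: Move the right-table condition into the ON clause so unmatched parents are kept

Corrected query:
SELECT p.name, c.amount FROM customers p LEFT JOIN purchases c ON c.customer_id = p.id AND c.amount > 1639.47

Result:
name  | amount
------+-------
Carol | NULL  
Frank | NULL  
Grace | NULL  
Dave  | NULL  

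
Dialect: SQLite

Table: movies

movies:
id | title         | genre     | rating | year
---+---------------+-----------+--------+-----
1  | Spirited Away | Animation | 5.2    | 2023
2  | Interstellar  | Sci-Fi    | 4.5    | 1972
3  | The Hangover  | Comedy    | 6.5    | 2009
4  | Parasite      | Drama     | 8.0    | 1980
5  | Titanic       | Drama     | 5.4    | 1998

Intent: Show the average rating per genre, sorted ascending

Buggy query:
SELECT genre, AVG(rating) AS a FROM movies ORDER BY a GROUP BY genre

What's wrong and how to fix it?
Bug: GROUP BY must precede ORDER BY

Fix: Move ORDER BY to the end, after GROUP BY

Corrected query:
SELECT genre, AVG(rating) AS a FROM movies GROUP BY genre ORDER BY a

Result:
genre     | a  
----------+----
Sci-Fi    | 4.5
Animation | 5.2
Comedy    | 6.5
Drama     | 6.7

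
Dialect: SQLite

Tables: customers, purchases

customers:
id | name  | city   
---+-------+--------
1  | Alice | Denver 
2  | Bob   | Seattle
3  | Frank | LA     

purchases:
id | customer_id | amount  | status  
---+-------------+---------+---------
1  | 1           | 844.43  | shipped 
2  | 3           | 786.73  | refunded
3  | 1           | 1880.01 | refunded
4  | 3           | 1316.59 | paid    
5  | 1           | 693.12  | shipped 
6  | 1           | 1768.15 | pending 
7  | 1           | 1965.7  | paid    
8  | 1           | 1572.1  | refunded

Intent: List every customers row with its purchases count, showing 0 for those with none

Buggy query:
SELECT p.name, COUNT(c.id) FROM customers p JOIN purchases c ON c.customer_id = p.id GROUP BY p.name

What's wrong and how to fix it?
Bug: INNER JOIN drops customers rows that have no matching purchases rows

Fix: Use LEFT JOIN so parents without children still appear (COUNT(c.id) gives 0)

Corrected query:
SELECT p.name, COUNT(c.id) FROM customers p LEFT JOIN purchases c ON c.customer_id = p.id GROUP BY p.name

Result:
name  | COUNT(c.id)
------+------------
Alice | 6          
Bob   | 0          
Frank | 2          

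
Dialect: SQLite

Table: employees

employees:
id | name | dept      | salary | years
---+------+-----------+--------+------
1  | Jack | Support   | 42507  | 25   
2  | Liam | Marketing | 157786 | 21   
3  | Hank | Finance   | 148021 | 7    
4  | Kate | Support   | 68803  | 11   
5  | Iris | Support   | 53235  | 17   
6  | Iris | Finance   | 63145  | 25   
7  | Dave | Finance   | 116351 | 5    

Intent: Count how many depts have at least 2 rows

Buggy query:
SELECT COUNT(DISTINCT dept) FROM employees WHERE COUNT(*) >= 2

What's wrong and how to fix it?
Bug: WHERE filters individual rows, not groups, so a group-level COUNT is invalid there

Fix: Group first with HAVING COUNT(*) >= 2, then COUNT the resulting groups

Corrected query:
SELECT COUNT(*) FROM (SELECT dept FROM employees GROUP BY dept HAVING COUNT(*) >= 2)

Result:
COUNT(*)
--------
2       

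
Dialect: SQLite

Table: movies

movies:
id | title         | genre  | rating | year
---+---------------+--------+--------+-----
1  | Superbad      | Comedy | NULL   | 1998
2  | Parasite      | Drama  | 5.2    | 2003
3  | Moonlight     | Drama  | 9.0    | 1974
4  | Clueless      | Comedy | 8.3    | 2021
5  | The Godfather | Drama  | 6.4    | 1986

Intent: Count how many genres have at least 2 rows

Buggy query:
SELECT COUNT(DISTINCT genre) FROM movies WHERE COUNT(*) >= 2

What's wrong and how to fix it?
Bug: WHERE filters individual rows, not groups, so a group-level COUNT is invalid there

Fix: Use a subquery that GROUPs and filters with HAVING, then count its rows

Corrected query:
SELECT COUNT(*) FROM (SELECT genre FROM movies GROUP BY genre HAVING COUNT(*) >= 2)

Result:
COUNT(*)
--------
2       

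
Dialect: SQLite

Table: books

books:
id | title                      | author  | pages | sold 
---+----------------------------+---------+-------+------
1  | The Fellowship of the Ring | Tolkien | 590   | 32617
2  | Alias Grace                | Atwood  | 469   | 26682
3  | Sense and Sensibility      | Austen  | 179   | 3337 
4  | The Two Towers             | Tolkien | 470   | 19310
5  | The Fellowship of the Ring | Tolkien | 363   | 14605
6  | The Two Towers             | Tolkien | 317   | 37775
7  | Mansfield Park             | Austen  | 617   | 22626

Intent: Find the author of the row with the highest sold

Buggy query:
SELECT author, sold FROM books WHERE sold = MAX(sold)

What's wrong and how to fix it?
Bug: WHERE is evaluated per row; an aggregate over the whole table isn't defined there

Fix: Wrap MAX in a scalar subquery so WHERE compares against a single value

Corrected query:
SELECT author, sold FROM books WHERE sold = (SELECT MAX(sold) FROM books)

Result:
author  | sold 
--------+------
Tolkien | 37775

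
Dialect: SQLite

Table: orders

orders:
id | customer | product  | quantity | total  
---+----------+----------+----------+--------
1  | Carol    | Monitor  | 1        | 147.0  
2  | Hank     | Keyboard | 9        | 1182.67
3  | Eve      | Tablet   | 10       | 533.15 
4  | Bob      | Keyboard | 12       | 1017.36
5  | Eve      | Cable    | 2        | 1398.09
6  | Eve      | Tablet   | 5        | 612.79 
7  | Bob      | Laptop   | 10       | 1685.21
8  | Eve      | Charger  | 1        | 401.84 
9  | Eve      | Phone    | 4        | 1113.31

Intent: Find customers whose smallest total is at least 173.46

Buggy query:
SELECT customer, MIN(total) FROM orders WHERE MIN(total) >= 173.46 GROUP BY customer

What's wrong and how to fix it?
Bug: MIN() in WHERE is a misuse of aggregate

Fix: Use HAVING for the per-group MIN condition

Corrected query:
SELECT customer, MIN(total) FROM orders GROUP BY customer HAVING MIN(total) >= 173.46

Result:
customer | MIN(total)
---------+-----------
Bob      | 1017.36   
Eve      | 401.84    
Hank     | 1182.67   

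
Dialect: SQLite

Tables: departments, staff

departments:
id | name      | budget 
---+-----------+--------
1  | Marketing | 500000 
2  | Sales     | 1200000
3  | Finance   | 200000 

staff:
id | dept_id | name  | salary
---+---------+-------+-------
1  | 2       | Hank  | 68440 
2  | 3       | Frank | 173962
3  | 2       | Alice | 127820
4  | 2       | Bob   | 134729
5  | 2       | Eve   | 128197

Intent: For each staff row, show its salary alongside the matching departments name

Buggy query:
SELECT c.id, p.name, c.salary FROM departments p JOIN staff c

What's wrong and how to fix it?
Bug: JOIN with no ON clause produces a cartesian product; every staff row pairs with every departments row

Fix: Add ON c.dept_id = p.id to the JOIN

Corrected query:
SELECT c.id, p.name, c.salary FROM departments p JOIN staff c ON c.dept_id = p.id

Result:
id | name    | salary
---+---------+-------
1  | Sales   | 68440 
2  | Finance | 173962
3  | Sales   | 127820
4  | Sales   | 134729
5  | Sales   | 128197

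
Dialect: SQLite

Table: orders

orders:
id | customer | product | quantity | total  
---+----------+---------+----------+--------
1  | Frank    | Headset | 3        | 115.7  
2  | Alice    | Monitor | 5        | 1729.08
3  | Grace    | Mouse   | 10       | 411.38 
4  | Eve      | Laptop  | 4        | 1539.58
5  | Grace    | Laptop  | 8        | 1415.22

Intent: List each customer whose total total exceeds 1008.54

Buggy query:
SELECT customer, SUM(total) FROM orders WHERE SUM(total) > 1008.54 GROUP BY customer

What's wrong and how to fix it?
Bug: SUM(total) is an aggregate, but WHERE filters rows before aggregation

Fix: Move the aggregate condition to a HAVING clause

Corrected query:
SELECT customer, SUM(total) FROM orders GROUP BY customer HAVING SUM(total) > 1008.54

Result:
customer | SUM(total)
---------+-----------
Alice    | 1729.08   
Eve      | 1539.58   
Grace    | 1826.6    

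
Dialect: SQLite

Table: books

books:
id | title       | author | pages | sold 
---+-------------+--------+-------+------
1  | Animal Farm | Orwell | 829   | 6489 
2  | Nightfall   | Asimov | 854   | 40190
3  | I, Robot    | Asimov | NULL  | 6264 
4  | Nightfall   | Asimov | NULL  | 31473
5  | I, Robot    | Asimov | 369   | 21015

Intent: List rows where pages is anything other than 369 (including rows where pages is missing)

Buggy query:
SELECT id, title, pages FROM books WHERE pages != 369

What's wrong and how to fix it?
Bug: Inequality against NULL is unknown, not true; rows with NULL are dropped

Fix: Handle NULL separately with IS NULL alongside the inequality

Corrected query:
SELECT id, title, pages FROM books WHERE pages != 369 OR pages IS NULL

Result:
id | title       | pages
---+-------------+------
1  | Animal Farm | 829  
2  | Nightfall   | 854  
3  | I, Robot    | NULL 
4  | Nightfall   | NULL 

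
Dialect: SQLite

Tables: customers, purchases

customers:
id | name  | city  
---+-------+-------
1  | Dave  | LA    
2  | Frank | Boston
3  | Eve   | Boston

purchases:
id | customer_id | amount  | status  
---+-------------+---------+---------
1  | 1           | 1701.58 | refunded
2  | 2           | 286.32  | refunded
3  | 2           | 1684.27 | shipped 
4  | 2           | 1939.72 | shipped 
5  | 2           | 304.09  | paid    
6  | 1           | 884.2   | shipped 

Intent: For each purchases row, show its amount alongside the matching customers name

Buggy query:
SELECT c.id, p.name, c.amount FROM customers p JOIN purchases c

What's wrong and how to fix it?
Bug: Missing join condition: each purchases row is matched to all customers rows instead of just its own

Fix: Specify the join condition linking the foreign key to the parent id

Corrected query:
SELECT c.id, p.name, c.amount FROM customers p JOIN purchases c ON c.customer_id = p.id

Result:
id | name  | amount 
---+-------+--------
1  | Dave  | 1701.58
2  | Frank | 286.32 
3  | Frank | 1684.27
4  | Frank | 1939.72
5  | Frank | 304.09 
6  | Dave  | 884.2  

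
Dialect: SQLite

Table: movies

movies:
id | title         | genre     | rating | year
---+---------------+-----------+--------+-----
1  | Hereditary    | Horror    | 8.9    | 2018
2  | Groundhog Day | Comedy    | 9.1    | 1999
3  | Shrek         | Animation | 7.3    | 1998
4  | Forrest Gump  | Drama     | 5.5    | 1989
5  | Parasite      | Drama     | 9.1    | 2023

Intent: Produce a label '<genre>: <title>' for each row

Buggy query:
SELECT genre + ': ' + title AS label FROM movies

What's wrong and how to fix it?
Bug: SQLite uses || for string concatenation; + coerces text to numbers (yielding 0)

Fix: Replace + with || to concatenate text

Corrected query:
SELECT genre || ': ' || title AS label FROM movies

Result:
label                
---------------------
Horror: Hereditary   
Comedy: Groundhog Day
Animation: Shrek     
Drama: Forrest Gump  
Drama: Parasite      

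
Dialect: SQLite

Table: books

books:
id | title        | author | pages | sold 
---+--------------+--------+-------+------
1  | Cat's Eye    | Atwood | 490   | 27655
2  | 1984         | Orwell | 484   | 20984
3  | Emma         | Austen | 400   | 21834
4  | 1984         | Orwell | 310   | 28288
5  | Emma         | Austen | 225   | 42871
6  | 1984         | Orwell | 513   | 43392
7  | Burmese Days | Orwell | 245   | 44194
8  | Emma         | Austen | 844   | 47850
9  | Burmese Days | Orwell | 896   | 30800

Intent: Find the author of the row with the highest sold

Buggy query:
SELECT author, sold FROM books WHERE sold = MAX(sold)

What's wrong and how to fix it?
Bug: MAX(sold) is an aggregate and cannot be used directly in WHERE

Fix: Wrap MAX in a scalar subquery so WHERE compares against a single value

Corrected query:
SELECT author, sold FROM books WHERE sold = (SELECT MAX(sold) FROM books)

Result:
author | sold 
-------+------
Austen | 47850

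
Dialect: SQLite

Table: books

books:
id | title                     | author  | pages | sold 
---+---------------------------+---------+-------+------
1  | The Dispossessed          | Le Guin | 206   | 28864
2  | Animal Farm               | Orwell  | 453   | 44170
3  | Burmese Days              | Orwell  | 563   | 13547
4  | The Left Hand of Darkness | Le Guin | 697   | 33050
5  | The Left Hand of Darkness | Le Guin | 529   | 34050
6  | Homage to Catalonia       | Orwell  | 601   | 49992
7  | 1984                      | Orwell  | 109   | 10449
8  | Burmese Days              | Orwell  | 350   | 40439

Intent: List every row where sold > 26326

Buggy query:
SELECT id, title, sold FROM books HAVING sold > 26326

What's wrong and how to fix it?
Bug: This is a non-aggregate query (no GROUP BY, no aggregates), so in SQLite the HAVING clause is invalid here; a row-level condition belongs in WHERE

Fix: Use WHERE for row-level filtering

Corrected query:
SELECT id, title, sold FROM books WHERE sold > 26326

Result:
id | title                     | sold 
---+---------------------------+------
1  | The Dispossessed          | 28864
2  | Animal Farm               | 44170
4  | The Left Hand of Darkness | 33050
5  | The Left Hand of Darkness | 34050
6  | Homage to Catalonia       | 49992
8  | Burmese Days              | 40439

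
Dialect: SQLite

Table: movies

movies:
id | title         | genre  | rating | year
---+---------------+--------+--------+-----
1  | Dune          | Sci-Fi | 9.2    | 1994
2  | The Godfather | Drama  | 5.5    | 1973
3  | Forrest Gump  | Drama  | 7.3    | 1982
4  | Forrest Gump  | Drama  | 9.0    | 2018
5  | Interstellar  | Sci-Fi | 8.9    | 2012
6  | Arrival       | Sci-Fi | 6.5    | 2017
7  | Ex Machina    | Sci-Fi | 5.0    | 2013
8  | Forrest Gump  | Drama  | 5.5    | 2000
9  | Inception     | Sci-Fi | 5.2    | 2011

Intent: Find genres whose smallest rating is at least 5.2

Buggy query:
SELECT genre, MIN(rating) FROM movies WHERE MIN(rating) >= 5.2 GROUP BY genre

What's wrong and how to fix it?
Bug: Aggregates like MIN are computed per group after WHERE runs

Fix: Use HAVING for the per-group MIN condition

Corrected query:
SELECT genre, MIN(rating) FROM movies GROUP BY genre HAVING MIN(rating) >= 5.2

Result:
genre | MIN(rating)
------+------------
Drama | 5.5        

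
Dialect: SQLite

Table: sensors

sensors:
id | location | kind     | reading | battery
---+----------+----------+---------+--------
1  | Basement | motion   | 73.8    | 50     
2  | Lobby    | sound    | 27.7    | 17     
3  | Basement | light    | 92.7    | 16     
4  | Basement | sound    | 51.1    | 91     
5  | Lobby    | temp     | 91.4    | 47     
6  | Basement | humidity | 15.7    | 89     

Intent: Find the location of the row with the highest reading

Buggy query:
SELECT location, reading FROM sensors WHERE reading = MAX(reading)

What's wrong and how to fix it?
Bug: MAX(reading) is an aggregate and cannot be used directly in WHERE

Fix: Use a subquery: WHERE reading = (SELECT MAX(reading) FROM sensors)

Corrected query:
SELECT location, reading FROM sensors WHERE reading = (SELECT MAX(reading) FROM sensors)

Result:
location | reading
---------+--------
Basement | 92.7   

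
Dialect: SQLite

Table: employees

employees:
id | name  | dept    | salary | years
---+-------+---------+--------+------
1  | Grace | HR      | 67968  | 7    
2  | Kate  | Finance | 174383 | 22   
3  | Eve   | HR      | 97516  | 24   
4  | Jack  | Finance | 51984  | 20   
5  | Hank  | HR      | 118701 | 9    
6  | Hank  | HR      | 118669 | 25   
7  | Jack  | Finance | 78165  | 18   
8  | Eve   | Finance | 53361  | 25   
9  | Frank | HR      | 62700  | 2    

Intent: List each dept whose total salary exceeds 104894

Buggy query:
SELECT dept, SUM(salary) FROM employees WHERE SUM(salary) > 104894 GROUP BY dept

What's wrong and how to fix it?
Bug: SUM(salary) is an aggregate, but WHERE filters rows before aggregation

Fix: Move the aggregate condition to a HAVING clause

Corrected query:
SELECT dept, SUM(salary) FROM employees GROUP BY dept HAVING SUM(salary) > 104894

Result:
dept    | SUM(salary)
--------+------------
Finance | 357893     
HR      | 465554     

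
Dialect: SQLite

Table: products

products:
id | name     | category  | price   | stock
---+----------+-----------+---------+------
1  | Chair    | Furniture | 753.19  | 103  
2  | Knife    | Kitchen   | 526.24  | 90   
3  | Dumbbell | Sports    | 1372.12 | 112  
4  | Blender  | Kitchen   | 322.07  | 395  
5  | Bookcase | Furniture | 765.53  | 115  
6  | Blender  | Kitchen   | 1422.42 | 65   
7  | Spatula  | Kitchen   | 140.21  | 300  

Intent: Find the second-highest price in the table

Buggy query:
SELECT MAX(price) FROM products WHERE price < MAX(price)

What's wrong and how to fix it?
Bug: MAX(price) on the right of the comparison is an aggregate-in-WHERE error

Fix: Compute the overall MAX in a subquery, then take MAX of rows below it

Corrected query:
SELECT MAX(price) FROM products WHERE price < (SELECT MAX(price) FROM products)

Result:
MAX(price)
----------
1372.12   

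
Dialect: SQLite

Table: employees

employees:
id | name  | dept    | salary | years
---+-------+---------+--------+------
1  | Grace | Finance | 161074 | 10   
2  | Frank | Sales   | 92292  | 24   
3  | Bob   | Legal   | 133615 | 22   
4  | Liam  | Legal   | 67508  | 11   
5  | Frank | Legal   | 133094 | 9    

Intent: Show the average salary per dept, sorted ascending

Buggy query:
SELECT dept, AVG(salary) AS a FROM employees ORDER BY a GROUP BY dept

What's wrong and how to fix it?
Bug: ORDER BY appears before GROUP BY; SQL clause order requires GROUP BY first

Fix: Reorder: SELECT … FROM … GROUP BY … ORDER BY …

Corrected query:
SELECT dept, AVG(salary) AS a FROM employees GROUP BY dept ORDER BY a

Result:
dept    | a            
--------+--------------
Sales   | 92292        
Legal   | 111405.666667
Finance | 161074       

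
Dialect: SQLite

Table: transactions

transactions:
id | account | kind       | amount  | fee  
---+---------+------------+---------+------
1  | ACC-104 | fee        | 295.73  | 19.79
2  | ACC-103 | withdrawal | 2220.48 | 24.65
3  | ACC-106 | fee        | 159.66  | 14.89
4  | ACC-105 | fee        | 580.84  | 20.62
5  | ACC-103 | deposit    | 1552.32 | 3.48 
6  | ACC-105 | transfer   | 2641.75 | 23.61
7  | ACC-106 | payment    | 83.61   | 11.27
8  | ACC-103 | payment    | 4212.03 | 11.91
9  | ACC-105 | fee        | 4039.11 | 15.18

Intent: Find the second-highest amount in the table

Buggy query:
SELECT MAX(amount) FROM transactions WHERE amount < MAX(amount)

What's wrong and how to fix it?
Bug: The inner MAX is an aggregate inside WHERE, which is not allowed

Fix: Compute the overall MAX in a subquery, then take MAX of rows below it

Corrected query:
SELECT MAX(amount) FROM transactions WHERE amount < (SELECT MAX(amount) FROM transactions)

Result:
MAX(amount)
-----------
4039.11    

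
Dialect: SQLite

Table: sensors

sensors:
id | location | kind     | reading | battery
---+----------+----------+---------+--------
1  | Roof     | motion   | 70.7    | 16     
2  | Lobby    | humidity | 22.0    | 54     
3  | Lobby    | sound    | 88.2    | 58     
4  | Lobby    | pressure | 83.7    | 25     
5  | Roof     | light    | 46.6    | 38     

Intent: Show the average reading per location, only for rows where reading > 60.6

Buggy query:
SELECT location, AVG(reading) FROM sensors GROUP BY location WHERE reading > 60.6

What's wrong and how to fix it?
Bug: Row-level WHERE must come before GROUP BY in the clause order

Fix: Place WHERE between FROM and GROUP BY

Corrected query:
SELECT location, AVG(reading) FROM sensors WHERE reading > 60.6 GROUP BY location

Result:
location | AVG(reading)
---------+-------------
Lobby    | 85.95       
Roof     | 70.7        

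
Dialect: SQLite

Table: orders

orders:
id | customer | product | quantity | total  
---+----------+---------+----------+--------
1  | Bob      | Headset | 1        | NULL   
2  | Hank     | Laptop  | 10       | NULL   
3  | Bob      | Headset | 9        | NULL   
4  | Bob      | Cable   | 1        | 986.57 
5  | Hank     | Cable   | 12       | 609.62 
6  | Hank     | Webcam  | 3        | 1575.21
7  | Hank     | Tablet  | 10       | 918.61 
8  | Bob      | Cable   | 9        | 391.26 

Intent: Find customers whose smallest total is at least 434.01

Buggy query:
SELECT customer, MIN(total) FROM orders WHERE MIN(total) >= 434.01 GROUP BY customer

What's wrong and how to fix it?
Bug: Aggregates like MIN are computed per group after WHERE runs

Fix: Use HAVING for the per-group MIN condition

Corrected query:
SELECT customer, MIN(total) FROM orders GROUP BY customer HAVING MIN(total) >= 434.01

Result:
customer | MIN(total)
---------+-----------
Hank     | 609.62    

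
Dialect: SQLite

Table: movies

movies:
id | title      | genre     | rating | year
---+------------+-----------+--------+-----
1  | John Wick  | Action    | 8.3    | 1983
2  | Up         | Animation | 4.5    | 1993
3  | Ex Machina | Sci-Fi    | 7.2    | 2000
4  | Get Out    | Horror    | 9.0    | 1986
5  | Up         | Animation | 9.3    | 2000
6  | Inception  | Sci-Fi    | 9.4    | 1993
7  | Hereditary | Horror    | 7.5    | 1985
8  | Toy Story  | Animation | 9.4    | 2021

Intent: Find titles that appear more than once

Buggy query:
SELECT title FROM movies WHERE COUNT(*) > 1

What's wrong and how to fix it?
Bug: COUNT(*) is an aggregate and cannot be used in WHERE

Fix: Group first, then use HAVING for the count condition

Corrected query:
SELECT title FROM movies GROUP BY title HAVING COUNT(*) > 1

Result:
title
-----
Up   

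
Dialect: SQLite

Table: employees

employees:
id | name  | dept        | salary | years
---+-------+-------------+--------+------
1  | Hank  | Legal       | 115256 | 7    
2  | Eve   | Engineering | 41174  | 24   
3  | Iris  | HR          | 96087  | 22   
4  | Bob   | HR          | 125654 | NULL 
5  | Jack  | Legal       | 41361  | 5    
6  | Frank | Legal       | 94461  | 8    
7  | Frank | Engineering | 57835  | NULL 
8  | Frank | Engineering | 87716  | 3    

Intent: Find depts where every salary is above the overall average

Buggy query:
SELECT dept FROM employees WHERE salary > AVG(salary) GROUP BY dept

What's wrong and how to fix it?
Bug: WHERE evaluates per row before aggregation, so AVG() is unavailable

Fix: Use a subquery for AVG and a HAVING MIN(...) filter so the condition holds for every row in the group

Corrected query:
SELECT dept FROM employees GROUP BY dept HAVING MIN(salary) > (SELECT AVG(salary) FROM employees)

Result:
dept
----
HR  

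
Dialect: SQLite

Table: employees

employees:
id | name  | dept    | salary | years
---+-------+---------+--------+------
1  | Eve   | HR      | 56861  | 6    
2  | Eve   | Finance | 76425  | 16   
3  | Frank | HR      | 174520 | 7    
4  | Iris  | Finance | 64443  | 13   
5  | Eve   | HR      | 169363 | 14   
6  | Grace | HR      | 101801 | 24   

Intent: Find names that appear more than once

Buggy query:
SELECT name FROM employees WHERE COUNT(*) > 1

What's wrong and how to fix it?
Bug: COUNT(*) is an aggregate and cannot be used in WHERE

Fix: GROUP BY name, then filter groups with HAVING COUNT(*) > 1

Corrected query:
SELECT name FROM employees GROUP BY name HAVING COUNT(*) > 1

Result:
name
----
Eve 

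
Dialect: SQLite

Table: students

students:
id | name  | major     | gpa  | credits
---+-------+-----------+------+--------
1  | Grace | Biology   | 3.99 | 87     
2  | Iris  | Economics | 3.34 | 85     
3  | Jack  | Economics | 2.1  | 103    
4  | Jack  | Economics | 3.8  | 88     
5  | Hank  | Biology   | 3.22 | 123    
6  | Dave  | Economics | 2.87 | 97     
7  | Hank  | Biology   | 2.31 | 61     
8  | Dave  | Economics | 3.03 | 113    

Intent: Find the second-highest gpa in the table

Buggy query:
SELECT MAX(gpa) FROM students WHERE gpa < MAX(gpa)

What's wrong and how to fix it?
Bug: The inner MAX is an aggregate inside WHERE, which is not allowed

Fix: Compute the overall MAX in a subquery, then take MAX of rows below it

Corrected query:
SELECT MAX(gpa) FROM students WHERE gpa < (SELECT MAX(gpa) FROM students)

Result:
MAX(gpa)
--------
3.8     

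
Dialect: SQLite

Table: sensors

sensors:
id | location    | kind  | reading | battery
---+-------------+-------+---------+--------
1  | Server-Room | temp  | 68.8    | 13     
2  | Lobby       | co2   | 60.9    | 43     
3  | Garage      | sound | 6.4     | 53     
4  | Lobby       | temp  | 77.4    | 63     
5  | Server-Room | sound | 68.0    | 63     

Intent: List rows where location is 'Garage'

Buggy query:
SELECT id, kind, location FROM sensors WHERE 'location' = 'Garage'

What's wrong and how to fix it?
Bug: 'location' in single quotes is a string literal, not the column; the comparison is literal-vs-literal and never true

Fix: Reference the column as location without single quotes

Corrected query:
SELECT id, kind, location FROM sensors WHERE location = 'Garage'

Result:
id | kind  | location
---+-------+---------
3  | sound | Garage  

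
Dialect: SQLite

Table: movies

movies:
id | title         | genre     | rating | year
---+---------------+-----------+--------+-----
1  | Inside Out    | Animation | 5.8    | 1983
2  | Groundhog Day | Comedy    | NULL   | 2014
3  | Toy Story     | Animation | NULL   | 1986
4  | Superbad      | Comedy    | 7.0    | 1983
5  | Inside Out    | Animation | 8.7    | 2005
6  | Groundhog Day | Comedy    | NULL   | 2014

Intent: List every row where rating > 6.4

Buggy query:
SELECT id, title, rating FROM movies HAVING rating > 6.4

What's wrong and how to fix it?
Bug: HAVING filters the output of aggregation, but this query has no GROUP BY and no aggregate functions, so SQLite rejects it (HAVING clause on a non-aggregate query); the condition here is per row

Fix: Use WHERE for row-level filtering

Corrected query:
SELECT id, title, rating FROM movies WHERE rating > 6.4

Result:
id | title      | rating
---+------------+-------
4  | Superbad   | 7     
5  | Inside Out | 8.7   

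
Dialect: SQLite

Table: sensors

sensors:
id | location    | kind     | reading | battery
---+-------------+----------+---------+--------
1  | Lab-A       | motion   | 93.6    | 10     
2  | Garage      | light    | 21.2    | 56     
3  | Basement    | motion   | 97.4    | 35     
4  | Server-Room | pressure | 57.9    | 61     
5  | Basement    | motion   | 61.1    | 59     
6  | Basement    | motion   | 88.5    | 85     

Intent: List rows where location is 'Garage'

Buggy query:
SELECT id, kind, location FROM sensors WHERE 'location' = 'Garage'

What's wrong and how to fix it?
Bug: 'location' in single quotes is a string literal, not the column; the comparison is literal-vs-literal and never true

Fix: Remove the quotes around the column name (or use double quotes for an identifier)

Corrected query:
SELECT id, kind, location FROM sensors WHERE location = 'Garage'

Result:
id | kind  | location
---+-------+---------
2  | light | Garage  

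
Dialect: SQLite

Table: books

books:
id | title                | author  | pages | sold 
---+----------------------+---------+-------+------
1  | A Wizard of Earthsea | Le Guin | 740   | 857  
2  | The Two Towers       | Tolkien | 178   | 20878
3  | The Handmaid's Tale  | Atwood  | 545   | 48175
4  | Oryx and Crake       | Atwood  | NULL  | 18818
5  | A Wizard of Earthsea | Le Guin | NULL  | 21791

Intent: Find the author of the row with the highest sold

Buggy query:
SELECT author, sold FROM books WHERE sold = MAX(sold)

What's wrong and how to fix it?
Bug: MAX(sold) is an aggregate and cannot be used directly in WHERE

Fix: Wrap MAX in a scalar subquery so WHERE compares against a single value

Corrected query:
SELECT author, sold FROM books WHERE sold = (SELECT MAX(sold) FROM books)

Result:
author | sold 
-------+------
Atwood | 48175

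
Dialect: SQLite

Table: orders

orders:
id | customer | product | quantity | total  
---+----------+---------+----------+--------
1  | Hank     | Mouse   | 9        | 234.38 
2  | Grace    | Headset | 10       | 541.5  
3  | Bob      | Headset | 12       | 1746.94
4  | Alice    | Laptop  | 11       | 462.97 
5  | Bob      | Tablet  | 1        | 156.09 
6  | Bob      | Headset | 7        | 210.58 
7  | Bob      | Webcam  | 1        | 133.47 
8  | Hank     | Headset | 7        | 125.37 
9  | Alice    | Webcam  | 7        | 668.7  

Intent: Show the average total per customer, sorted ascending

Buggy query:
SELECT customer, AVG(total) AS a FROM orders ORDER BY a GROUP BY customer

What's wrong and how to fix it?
Bug: ORDER BY appears before GROUP BY; SQL clause order requires GROUP BY first

Fix: Move ORDER BY to the end, after GROUP BY

Corrected query:
SELECT customer, AVG(total) AS a FROM orders GROUP BY customer ORDER BY a

Result:
customer | a      
---------+--------
Hank     | 179.875
Grace    | 541.5  
Bob      | 561.77 
Alice    | 565.835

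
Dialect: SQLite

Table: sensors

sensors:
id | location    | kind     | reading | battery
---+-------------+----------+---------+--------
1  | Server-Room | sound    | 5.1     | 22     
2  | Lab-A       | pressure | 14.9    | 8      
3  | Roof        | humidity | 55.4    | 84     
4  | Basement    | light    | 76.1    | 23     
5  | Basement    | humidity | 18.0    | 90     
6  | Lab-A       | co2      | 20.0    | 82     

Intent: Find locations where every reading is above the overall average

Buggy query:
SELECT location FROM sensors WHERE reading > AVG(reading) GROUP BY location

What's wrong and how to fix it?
Bug: AVG() is an aggregate; it can't sit directly in WHERE

Fix: Use a subquery for AVG and a HAVING MIN(...) filter so the condition holds for every row in the group

Corrected query:
SELECT location FROM sensors GROUP BY location HAVING MIN(reading) > (SELECT AVG(reading) FROM sensors)

Result:
location
--------
Roof    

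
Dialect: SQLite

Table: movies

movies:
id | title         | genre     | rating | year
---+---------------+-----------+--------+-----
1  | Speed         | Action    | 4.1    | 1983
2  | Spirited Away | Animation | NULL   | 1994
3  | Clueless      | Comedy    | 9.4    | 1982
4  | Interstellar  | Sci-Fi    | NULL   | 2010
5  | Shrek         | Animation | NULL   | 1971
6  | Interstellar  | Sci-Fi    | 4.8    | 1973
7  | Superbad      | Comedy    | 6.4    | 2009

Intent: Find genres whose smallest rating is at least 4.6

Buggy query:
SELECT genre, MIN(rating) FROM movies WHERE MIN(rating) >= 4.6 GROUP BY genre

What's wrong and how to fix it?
Bug: Aggregates like MIN are computed per group after WHERE runs

Fix: Replace WHERE with HAVING after the GROUP BY

Corrected query:
SELECT genre, MIN(rating) FROM movies GROUP BY genre HAVING MIN(rating) >= 4.6

Result:
genre  | MIN(rating)
-------+------------
Comedy | 6.4        
Sci-Fi | 4.8        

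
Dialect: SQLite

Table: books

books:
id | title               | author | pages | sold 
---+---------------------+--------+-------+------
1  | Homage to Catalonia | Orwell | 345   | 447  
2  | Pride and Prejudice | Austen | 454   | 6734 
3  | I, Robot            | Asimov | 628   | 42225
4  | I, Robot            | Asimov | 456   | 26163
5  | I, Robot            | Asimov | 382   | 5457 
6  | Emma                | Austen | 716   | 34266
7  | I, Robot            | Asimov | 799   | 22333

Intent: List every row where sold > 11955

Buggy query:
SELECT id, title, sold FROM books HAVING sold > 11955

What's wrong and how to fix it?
Bug: HAVING filters the output of aggregation, but this query has no GROUP BY and no aggregate functions, so SQLite rejects it (HAVING clause on a non-aggregate query); the condition here is per row

Fix: Replace HAVING with WHERE since the condition applies to individual rows

Corrected query:
SELECT id, title, sold FROM books WHERE sold > 11955

Result:
id | title    | sold 
---+----------+------
3  | I, Robot | 42225
4  | I, Robot | 26163
6  | Emma     | 34266
7  | I, Robot | 22333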